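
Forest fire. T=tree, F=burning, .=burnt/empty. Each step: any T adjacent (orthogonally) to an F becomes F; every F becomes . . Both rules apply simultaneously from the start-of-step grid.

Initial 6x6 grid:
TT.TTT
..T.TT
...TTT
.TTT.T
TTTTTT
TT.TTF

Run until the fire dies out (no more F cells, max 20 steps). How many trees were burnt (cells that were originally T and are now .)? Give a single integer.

Step 1: +2 fires, +1 burnt (F count now 2)
Step 2: +3 fires, +2 burnt (F count now 3)
Step 3: +2 fires, +3 burnt (F count now 2)
Step 4: +4 fires, +2 burnt (F count now 4)
Step 5: +5 fires, +4 burnt (F count now 5)
Step 6: +4 fires, +5 burnt (F count now 4)
Step 7: +2 fires, +4 burnt (F count now 2)
Step 8: +0 fires, +2 burnt (F count now 0)
Fire out after step 8
Initially T: 25, now '.': 33
Total burnt (originally-T cells now '.'): 22

Answer: 22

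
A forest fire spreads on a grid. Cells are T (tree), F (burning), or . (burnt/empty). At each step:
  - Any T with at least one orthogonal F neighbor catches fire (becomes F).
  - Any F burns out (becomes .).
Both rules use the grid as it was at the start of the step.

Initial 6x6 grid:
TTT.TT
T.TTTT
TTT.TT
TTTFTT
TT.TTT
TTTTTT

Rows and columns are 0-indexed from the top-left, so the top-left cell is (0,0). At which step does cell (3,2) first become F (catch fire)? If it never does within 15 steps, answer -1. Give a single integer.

Step 1: cell (3,2)='F' (+3 fires, +1 burnt)
  -> target ignites at step 1
Step 2: cell (3,2)='.' (+6 fires, +3 burnt)
Step 3: cell (3,2)='.' (+9 fires, +6 burnt)
Step 4: cell (3,2)='.' (+8 fires, +9 burnt)
Step 5: cell (3,2)='.' (+4 fires, +8 burnt)
Step 6: cell (3,2)='.' (+1 fires, +4 burnt)
Step 7: cell (3,2)='.' (+0 fires, +1 burnt)
  fire out at step 7

1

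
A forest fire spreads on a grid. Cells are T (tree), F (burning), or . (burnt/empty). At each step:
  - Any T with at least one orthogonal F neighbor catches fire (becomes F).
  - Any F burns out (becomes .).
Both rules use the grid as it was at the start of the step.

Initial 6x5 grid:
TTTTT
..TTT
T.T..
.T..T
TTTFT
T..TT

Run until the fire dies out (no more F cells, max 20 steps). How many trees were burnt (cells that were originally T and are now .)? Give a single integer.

Step 1: +3 fires, +1 burnt (F count now 3)
Step 2: +3 fires, +3 burnt (F count now 3)
Step 3: +2 fires, +3 burnt (F count now 2)
Step 4: +1 fires, +2 burnt (F count now 1)
Step 5: +0 fires, +1 burnt (F count now 0)
Fire out after step 5
Initially T: 19, now '.': 20
Total burnt (originally-T cells now '.'): 9

Answer: 9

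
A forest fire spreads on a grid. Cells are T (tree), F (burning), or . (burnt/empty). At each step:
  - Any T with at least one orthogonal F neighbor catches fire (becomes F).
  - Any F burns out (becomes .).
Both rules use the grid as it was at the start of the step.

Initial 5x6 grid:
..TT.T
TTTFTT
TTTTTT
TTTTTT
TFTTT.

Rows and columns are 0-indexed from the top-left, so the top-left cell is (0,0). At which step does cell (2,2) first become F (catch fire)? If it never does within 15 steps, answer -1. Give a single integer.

Step 1: cell (2,2)='T' (+7 fires, +2 burnt)
Step 2: cell (2,2)='F' (+10 fires, +7 burnt)
  -> target ignites at step 2
Step 3: cell (2,2)='.' (+6 fires, +10 burnt)
Step 4: cell (2,2)='.' (+1 fires, +6 burnt)
Step 5: cell (2,2)='.' (+0 fires, +1 burnt)
  fire out at step 5

2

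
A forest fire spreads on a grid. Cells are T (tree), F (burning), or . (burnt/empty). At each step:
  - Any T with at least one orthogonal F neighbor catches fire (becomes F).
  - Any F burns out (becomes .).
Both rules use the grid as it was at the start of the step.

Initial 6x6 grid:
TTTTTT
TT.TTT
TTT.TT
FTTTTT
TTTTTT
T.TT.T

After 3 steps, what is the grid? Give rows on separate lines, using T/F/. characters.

Step 1: 3 trees catch fire, 1 burn out
  TTTTTT
  TT.TTT
  FTT.TT
  .FTTTT
  FTTTTT
  T.TT.T
Step 2: 5 trees catch fire, 3 burn out
  TTTTTT
  FT.TTT
  .FT.TT
  ..FTTT
  .FTTTT
  F.TT.T
Step 3: 5 trees catch fire, 5 burn out
  FTTTTT
  .F.TTT
  ..F.TT
  ...FTT
  ..FTTT
  ..TT.T

FTTTTT
.F.TTT
..F.TT
...FTT
..FTTT
..TT.T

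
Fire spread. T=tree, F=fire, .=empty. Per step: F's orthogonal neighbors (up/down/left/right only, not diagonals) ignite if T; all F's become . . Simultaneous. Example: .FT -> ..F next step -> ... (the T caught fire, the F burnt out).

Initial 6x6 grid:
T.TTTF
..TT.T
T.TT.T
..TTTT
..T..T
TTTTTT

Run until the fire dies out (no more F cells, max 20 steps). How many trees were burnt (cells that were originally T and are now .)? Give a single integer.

Step 1: +2 fires, +1 burnt (F count now 2)
Step 2: +2 fires, +2 burnt (F count now 2)
Step 3: +3 fires, +2 burnt (F count now 3)
Step 4: +4 fires, +3 burnt (F count now 4)
Step 5: +3 fires, +4 burnt (F count now 3)
Step 6: +2 fires, +3 burnt (F count now 2)
Step 7: +2 fires, +2 burnt (F count now 2)
Step 8: +1 fires, +2 burnt (F count now 1)
Step 9: +1 fires, +1 burnt (F count now 1)
Step 10: +1 fires, +1 burnt (F count now 1)
Step 11: +0 fires, +1 burnt (F count now 0)
Fire out after step 11
Initially T: 23, now '.': 34
Total burnt (originally-T cells now '.'): 21

Answer: 21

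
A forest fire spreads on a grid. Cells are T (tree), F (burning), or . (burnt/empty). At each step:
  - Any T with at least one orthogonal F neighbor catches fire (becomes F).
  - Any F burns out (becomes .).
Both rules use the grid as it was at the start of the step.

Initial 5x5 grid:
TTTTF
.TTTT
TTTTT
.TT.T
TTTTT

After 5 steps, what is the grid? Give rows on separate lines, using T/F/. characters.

Step 1: 2 trees catch fire, 1 burn out
  TTTF.
  .TTTF
  TTTTT
  .TT.T
  TTTTT
Step 2: 3 trees catch fire, 2 burn out
  TTF..
  .TTF.
  TTTTF
  .TT.T
  TTTTT
Step 3: 4 trees catch fire, 3 burn out
  TF...
  .TF..
  TTTF.
  .TT.F
  TTTTT
Step 4: 4 trees catch fire, 4 burn out
  F....
  .F...
  TTF..
  .TT..
  TTTTF
Step 5: 3 trees catch fire, 4 burn out
  .....
  .....
  TF...
  .TF..
  TTTF.

.....
.....
TF...
.TF..
TTTF.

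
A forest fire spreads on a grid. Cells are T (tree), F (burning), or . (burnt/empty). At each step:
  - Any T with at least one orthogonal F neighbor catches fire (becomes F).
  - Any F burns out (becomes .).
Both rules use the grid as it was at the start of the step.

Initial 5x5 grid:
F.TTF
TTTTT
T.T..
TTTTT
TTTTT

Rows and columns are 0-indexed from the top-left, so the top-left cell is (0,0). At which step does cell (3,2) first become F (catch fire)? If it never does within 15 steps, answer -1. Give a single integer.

Step 1: cell (3,2)='T' (+3 fires, +2 burnt)
Step 2: cell (3,2)='T' (+4 fires, +3 burnt)
Step 3: cell (3,2)='T' (+2 fires, +4 burnt)
Step 4: cell (3,2)='T' (+3 fires, +2 burnt)
Step 5: cell (3,2)='F' (+2 fires, +3 burnt)
  -> target ignites at step 5
Step 6: cell (3,2)='.' (+2 fires, +2 burnt)
Step 7: cell (3,2)='.' (+2 fires, +2 burnt)
Step 8: cell (3,2)='.' (+1 fires, +2 burnt)
Step 9: cell (3,2)='.' (+0 fires, +1 burnt)
  fire out at step 9

5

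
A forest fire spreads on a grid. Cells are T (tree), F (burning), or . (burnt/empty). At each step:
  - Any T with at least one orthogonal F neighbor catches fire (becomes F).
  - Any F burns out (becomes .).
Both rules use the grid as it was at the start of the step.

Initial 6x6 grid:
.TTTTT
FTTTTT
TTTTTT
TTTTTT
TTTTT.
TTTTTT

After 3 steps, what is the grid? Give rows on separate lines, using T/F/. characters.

Step 1: 2 trees catch fire, 1 burn out
  .TTTTT
  .FTTTT
  FTTTTT
  TTTTTT
  TTTTT.
  TTTTTT
Step 2: 4 trees catch fire, 2 burn out
  .FTTTT
  ..FTTT
  .FTTTT
  FTTTTT
  TTTTT.
  TTTTTT
Step 3: 5 trees catch fire, 4 burn out
  ..FTTT
  ...FTT
  ..FTTT
  .FTTTT
  FTTTT.
  TTTTTT

..FTTT
...FTT
..FTTT
.FTTTT
FTTTT.
TTTTTT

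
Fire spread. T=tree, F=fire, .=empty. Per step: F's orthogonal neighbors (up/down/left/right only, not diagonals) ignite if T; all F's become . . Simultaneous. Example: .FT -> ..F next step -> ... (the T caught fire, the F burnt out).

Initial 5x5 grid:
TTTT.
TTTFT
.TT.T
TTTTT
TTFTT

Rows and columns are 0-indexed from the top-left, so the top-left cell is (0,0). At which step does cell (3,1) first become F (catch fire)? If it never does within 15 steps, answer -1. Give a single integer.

Step 1: cell (3,1)='T' (+6 fires, +2 burnt)
Step 2: cell (3,1)='F' (+8 fires, +6 burnt)
  -> target ignites at step 2
Step 3: cell (3,1)='.' (+5 fires, +8 burnt)
Step 4: cell (3,1)='.' (+1 fires, +5 burnt)
Step 5: cell (3,1)='.' (+0 fires, +1 burnt)
  fire out at step 5

2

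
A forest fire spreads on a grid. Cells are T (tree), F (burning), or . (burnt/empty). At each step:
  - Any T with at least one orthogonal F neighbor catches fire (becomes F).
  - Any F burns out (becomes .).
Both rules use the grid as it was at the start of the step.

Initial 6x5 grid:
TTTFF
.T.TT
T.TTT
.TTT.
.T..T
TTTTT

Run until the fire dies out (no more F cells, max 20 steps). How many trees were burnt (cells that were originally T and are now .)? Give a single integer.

Step 1: +3 fires, +2 burnt (F count now 3)
Step 2: +3 fires, +3 burnt (F count now 3)
Step 3: +4 fires, +3 burnt (F count now 4)
Step 4: +1 fires, +4 burnt (F count now 1)
Step 5: +1 fires, +1 burnt (F count now 1)
Step 6: +1 fires, +1 burnt (F count now 1)
Step 7: +1 fires, +1 burnt (F count now 1)
Step 8: +2 fires, +1 burnt (F count now 2)
Step 9: +1 fires, +2 burnt (F count now 1)
Step 10: +1 fires, +1 burnt (F count now 1)
Step 11: +1 fires, +1 burnt (F count now 1)
Step 12: +0 fires, +1 burnt (F count now 0)
Fire out after step 12
Initially T: 20, now '.': 29
Total burnt (originally-T cells now '.'): 19

Answer: 19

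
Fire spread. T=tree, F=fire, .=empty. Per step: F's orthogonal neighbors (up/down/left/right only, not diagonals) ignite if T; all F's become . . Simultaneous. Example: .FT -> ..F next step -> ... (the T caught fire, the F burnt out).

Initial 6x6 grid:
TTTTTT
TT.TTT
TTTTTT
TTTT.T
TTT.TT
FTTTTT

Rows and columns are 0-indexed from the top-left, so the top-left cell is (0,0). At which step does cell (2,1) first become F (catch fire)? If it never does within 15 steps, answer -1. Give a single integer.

Step 1: cell (2,1)='T' (+2 fires, +1 burnt)
Step 2: cell (2,1)='T' (+3 fires, +2 burnt)
Step 3: cell (2,1)='T' (+4 fires, +3 burnt)
Step 4: cell (2,1)='F' (+4 fires, +4 burnt)
  -> target ignites at step 4
Step 5: cell (2,1)='.' (+6 fires, +4 burnt)
Step 6: cell (2,1)='.' (+3 fires, +6 burnt)
Step 7: cell (2,1)='.' (+4 fires, +3 burnt)
Step 8: cell (2,1)='.' (+3 fires, +4 burnt)
Step 9: cell (2,1)='.' (+2 fires, +3 burnt)
Step 10: cell (2,1)='.' (+1 fires, +2 burnt)
Step 11: cell (2,1)='.' (+0 fires, +1 burnt)
  fire out at step 11

4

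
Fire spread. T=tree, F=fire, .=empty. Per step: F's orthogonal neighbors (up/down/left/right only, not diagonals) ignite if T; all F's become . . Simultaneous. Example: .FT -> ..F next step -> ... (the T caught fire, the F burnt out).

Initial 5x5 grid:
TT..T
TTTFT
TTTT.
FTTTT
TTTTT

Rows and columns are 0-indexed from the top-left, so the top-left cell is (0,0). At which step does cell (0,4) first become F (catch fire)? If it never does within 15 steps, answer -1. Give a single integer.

Step 1: cell (0,4)='T' (+6 fires, +2 burnt)
Step 2: cell (0,4)='F' (+8 fires, +6 burnt)
  -> target ignites at step 2
Step 3: cell (0,4)='.' (+5 fires, +8 burnt)
Step 4: cell (0,4)='.' (+1 fires, +5 burnt)
Step 5: cell (0,4)='.' (+0 fires, +1 burnt)
  fire out at step 5

2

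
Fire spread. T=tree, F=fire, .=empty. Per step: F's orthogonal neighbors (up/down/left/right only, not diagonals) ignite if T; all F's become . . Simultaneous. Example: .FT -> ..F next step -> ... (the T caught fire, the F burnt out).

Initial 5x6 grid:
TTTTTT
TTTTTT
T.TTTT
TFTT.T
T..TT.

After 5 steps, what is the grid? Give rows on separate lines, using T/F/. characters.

Step 1: 2 trees catch fire, 1 burn out
  TTTTTT
  TTTTTT
  T.TTTT
  F.FT.T
  T..TT.
Step 2: 4 trees catch fire, 2 burn out
  TTTTTT
  TTTTTT
  F.FTTT
  ...F.T
  F..TT.
Step 3: 4 trees catch fire, 4 burn out
  TTTTTT
  FTFTTT
  ...FTT
  .....T
  ...FT.
Step 4: 6 trees catch fire, 4 burn out
  FTFTTT
  .F.FTT
  ....FT
  .....T
  ....F.
Step 5: 4 trees catch fire, 6 burn out
  .F.FTT
  ....FT
  .....F
  .....T
  ......

.F.FTT
....FT
.....F
.....T
......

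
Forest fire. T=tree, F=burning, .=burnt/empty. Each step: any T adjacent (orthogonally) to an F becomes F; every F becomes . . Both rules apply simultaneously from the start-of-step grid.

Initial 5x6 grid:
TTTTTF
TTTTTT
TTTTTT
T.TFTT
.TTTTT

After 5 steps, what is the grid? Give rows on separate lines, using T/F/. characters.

Step 1: 6 trees catch fire, 2 burn out
  TTTTF.
  TTTTTF
  TTTFTT
  T.F.FT
  .TTFTT
Step 2: 9 trees catch fire, 6 burn out
  TTTF..
  TTTFF.
  TTF.FF
  T....F
  .TF.FT
Step 3: 5 trees catch fire, 9 burn out
  TTF...
  TTF...
  TF....
  T.....
  .F...F
Step 4: 3 trees catch fire, 5 burn out
  TF....
  TF....
  F.....
  T.....
  ......
Step 5: 3 trees catch fire, 3 burn out
  F.....
  F.....
  ......
  F.....
  ......

F.....
F.....
......
F.....
......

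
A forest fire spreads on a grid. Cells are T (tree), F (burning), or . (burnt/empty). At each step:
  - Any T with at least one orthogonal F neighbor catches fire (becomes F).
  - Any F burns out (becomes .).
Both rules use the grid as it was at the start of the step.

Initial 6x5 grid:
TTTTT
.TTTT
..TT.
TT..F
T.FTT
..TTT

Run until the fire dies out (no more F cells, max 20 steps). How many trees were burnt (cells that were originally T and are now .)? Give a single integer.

Answer: 5

Derivation:
Step 1: +3 fires, +2 burnt (F count now 3)
Step 2: +2 fires, +3 burnt (F count now 2)
Step 3: +0 fires, +2 burnt (F count now 0)
Fire out after step 3
Initially T: 19, now '.': 16
Total burnt (originally-T cells now '.'): 5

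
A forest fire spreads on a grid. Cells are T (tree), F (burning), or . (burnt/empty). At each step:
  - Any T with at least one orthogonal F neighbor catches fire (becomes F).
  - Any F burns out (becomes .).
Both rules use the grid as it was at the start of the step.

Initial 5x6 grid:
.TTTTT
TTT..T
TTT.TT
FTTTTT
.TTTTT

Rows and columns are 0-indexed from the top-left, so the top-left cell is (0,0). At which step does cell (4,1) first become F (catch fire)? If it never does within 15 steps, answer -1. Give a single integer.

Step 1: cell (4,1)='T' (+2 fires, +1 burnt)
Step 2: cell (4,1)='F' (+4 fires, +2 burnt)
  -> target ignites at step 2
Step 3: cell (4,1)='.' (+4 fires, +4 burnt)
Step 4: cell (4,1)='.' (+4 fires, +4 burnt)
Step 5: cell (4,1)='.' (+4 fires, +4 burnt)
Step 6: cell (4,1)='.' (+3 fires, +4 burnt)
Step 7: cell (4,1)='.' (+2 fires, +3 burnt)
Step 8: cell (4,1)='.' (+1 fires, +2 burnt)
Step 9: cell (4,1)='.' (+0 fires, +1 burnt)
  fire out at step 9

2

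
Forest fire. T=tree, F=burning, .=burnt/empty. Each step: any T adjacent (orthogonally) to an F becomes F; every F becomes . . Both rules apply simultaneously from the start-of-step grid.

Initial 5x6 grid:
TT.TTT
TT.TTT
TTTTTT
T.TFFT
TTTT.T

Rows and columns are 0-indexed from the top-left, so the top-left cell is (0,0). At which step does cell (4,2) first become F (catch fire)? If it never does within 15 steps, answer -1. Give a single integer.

Step 1: cell (4,2)='T' (+5 fires, +2 burnt)
Step 2: cell (4,2)='F' (+6 fires, +5 burnt)
  -> target ignites at step 2
Step 3: cell (4,2)='.' (+5 fires, +6 burnt)
Step 4: cell (4,2)='.' (+4 fires, +5 burnt)
Step 5: cell (4,2)='.' (+3 fires, +4 burnt)
Step 6: cell (4,2)='.' (+1 fires, +3 burnt)
Step 7: cell (4,2)='.' (+0 fires, +1 burnt)
  fire out at step 7

2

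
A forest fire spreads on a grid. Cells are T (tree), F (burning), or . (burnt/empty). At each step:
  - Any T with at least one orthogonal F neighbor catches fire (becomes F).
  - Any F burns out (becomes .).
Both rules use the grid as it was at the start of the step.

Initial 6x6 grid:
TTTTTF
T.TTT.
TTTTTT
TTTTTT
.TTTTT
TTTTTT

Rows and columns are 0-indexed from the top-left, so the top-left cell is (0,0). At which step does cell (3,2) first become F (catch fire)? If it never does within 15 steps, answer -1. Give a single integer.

Step 1: cell (3,2)='T' (+1 fires, +1 burnt)
Step 2: cell (3,2)='T' (+2 fires, +1 burnt)
Step 3: cell (3,2)='T' (+3 fires, +2 burnt)
Step 4: cell (3,2)='T' (+5 fires, +3 burnt)
Step 5: cell (3,2)='T' (+5 fires, +5 burnt)
Step 6: cell (3,2)='F' (+6 fires, +5 burnt)
  -> target ignites at step 6
Step 7: cell (3,2)='.' (+5 fires, +6 burnt)
Step 8: cell (3,2)='.' (+3 fires, +5 burnt)
Step 9: cell (3,2)='.' (+1 fires, +3 burnt)
Step 10: cell (3,2)='.' (+1 fires, +1 burnt)
Step 11: cell (3,2)='.' (+0 fires, +1 burnt)
  fire out at step 11

6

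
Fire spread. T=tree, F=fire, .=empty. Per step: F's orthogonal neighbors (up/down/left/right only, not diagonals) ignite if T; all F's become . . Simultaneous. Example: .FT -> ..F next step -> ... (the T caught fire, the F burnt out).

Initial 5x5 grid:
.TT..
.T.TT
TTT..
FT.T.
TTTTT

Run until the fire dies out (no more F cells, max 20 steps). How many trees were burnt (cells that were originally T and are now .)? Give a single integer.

Answer: 13

Derivation:
Step 1: +3 fires, +1 burnt (F count now 3)
Step 2: +2 fires, +3 burnt (F count now 2)
Step 3: +3 fires, +2 burnt (F count now 3)
Step 4: +2 fires, +3 burnt (F count now 2)
Step 5: +3 fires, +2 burnt (F count now 3)
Step 6: +0 fires, +3 burnt (F count now 0)
Fire out after step 6
Initially T: 15, now '.': 23
Total burnt (originally-T cells now '.'): 13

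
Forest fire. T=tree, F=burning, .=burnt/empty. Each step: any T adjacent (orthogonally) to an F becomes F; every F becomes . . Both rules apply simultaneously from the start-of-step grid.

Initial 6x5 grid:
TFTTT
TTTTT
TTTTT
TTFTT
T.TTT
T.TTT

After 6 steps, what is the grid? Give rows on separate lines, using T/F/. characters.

Step 1: 7 trees catch fire, 2 burn out
  F.FTT
  TFTTT
  TTFTT
  TF.FT
  T.FTT
  T.TTT
Step 2: 9 trees catch fire, 7 burn out
  ...FT
  F.FTT
  TF.FT
  F...F
  T..FT
  T.FTT
Step 3: 7 trees catch fire, 9 burn out
  ....F
  ...FT
  F...F
  .....
  F...F
  T..FT
Step 4: 3 trees catch fire, 7 burn out
  .....
  ....F
  .....
  .....
  .....
  F...F
Step 5: 0 trees catch fire, 3 burn out
  .....
  .....
  .....
  .....
  .....
  .....
Step 6: 0 trees catch fire, 0 burn out
  .....
  .....
  .....
  .....
  .....
  .....

.....
.....
.....
.....
.....
.....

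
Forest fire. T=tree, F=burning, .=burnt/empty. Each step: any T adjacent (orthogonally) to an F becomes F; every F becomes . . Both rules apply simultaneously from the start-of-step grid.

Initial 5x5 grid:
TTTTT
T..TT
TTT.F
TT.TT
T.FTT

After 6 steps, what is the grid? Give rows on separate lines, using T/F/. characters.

Step 1: 3 trees catch fire, 2 burn out
  TTTTT
  T..TF
  TTT..
  TT.TF
  T..FT
Step 2: 4 trees catch fire, 3 burn out
  TTTTF
  T..F.
  TTT..
  TT.F.
  T...F
Step 3: 1 trees catch fire, 4 burn out
  TTTF.
  T....
  TTT..
  TT...
  T....
Step 4: 1 trees catch fire, 1 burn out
  TTF..
  T....
  TTT..
  TT...
  T....
Step 5: 1 trees catch fire, 1 burn out
  TF...
  T....
  TTT..
  TT...
  T....
Step 6: 1 trees catch fire, 1 burn out
  F....
  T....
  TTT..
  TT...
  T....

F....
T....
TTT..
TT...
T....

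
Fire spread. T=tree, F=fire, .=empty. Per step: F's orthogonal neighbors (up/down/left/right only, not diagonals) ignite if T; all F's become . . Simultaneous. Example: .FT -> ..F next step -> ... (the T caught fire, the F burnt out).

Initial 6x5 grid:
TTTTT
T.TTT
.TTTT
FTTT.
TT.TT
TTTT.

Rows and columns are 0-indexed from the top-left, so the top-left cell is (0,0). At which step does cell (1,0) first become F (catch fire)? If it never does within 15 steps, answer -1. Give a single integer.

Step 1: cell (1,0)='T' (+2 fires, +1 burnt)
Step 2: cell (1,0)='T' (+4 fires, +2 burnt)
Step 3: cell (1,0)='T' (+3 fires, +4 burnt)
Step 4: cell (1,0)='T' (+4 fires, +3 burnt)
Step 5: cell (1,0)='T' (+5 fires, +4 burnt)
Step 6: cell (1,0)='T' (+3 fires, +5 burnt)
Step 7: cell (1,0)='T' (+2 fires, +3 burnt)
Step 8: cell (1,0)='F' (+1 fires, +2 burnt)
  -> target ignites at step 8
Step 9: cell (1,0)='.' (+0 fires, +1 burnt)
  fire out at step 9

8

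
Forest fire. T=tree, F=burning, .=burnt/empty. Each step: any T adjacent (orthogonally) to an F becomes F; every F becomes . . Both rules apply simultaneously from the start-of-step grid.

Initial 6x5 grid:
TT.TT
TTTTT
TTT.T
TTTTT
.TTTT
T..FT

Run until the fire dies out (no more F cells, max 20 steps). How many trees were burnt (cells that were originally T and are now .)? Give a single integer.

Step 1: +2 fires, +1 burnt (F count now 2)
Step 2: +3 fires, +2 burnt (F count now 3)
Step 3: +3 fires, +3 burnt (F count now 3)
Step 4: +3 fires, +3 burnt (F count now 3)
Step 5: +4 fires, +3 burnt (F count now 4)
Step 6: +4 fires, +4 burnt (F count now 4)
Step 7: +3 fires, +4 burnt (F count now 3)
Step 8: +1 fires, +3 burnt (F count now 1)
Step 9: +0 fires, +1 burnt (F count now 0)
Fire out after step 9
Initially T: 24, now '.': 29
Total burnt (originally-T cells now '.'): 23

Answer: 23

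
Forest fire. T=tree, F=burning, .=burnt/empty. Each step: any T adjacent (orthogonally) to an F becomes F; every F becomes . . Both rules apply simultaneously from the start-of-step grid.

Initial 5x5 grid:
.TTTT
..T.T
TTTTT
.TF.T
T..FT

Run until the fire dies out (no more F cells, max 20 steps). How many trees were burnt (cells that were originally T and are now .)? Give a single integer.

Answer: 14

Derivation:
Step 1: +3 fires, +2 burnt (F count now 3)
Step 2: +4 fires, +3 burnt (F count now 4)
Step 3: +3 fires, +4 burnt (F count now 3)
Step 4: +3 fires, +3 burnt (F count now 3)
Step 5: +1 fires, +3 burnt (F count now 1)
Step 6: +0 fires, +1 burnt (F count now 0)
Fire out after step 6
Initially T: 15, now '.': 24
Total burnt (originally-T cells now '.'): 14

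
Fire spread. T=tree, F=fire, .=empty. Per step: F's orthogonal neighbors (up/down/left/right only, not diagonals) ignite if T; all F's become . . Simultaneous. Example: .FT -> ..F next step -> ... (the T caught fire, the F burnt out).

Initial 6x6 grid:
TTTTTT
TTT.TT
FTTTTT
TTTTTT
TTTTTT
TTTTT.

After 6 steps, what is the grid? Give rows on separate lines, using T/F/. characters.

Step 1: 3 trees catch fire, 1 burn out
  TTTTTT
  FTT.TT
  .FTTTT
  FTTTTT
  TTTTTT
  TTTTT.
Step 2: 5 trees catch fire, 3 burn out
  FTTTTT
  .FT.TT
  ..FTTT
  .FTTTT
  FTTTTT
  TTTTT.
Step 3: 6 trees catch fire, 5 burn out
  .FTTTT
  ..F.TT
  ...FTT
  ..FTTT
  .FTTTT
  FTTTT.
Step 4: 5 trees catch fire, 6 burn out
  ..FTTT
  ....TT
  ....FT
  ...FTT
  ..FTTT
  .FTTT.
Step 5: 6 trees catch fire, 5 burn out
  ...FTT
  ....FT
  .....F
  ....FT
  ...FTT
  ..FTT.
Step 6: 5 trees catch fire, 6 burn out
  ....FT
  .....F
  ......
  .....F
  ....FT
  ...FT.

....FT
.....F
......
.....F
....FT
...FT.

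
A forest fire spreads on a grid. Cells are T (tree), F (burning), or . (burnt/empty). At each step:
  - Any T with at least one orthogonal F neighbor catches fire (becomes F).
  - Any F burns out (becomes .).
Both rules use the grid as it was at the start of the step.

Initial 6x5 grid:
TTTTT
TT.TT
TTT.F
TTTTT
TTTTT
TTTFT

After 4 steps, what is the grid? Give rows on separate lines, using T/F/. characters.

Step 1: 5 trees catch fire, 2 burn out
  TTTTT
  TT.TF
  TTT..
  TTTTF
  TTTFT
  TTF.F
Step 2: 6 trees catch fire, 5 burn out
  TTTTF
  TT.F.
  TTT..
  TTTF.
  TTF.F
  TF...
Step 3: 4 trees catch fire, 6 burn out
  TTTF.
  TT...
  TTT..
  TTF..
  TF...
  F....
Step 4: 4 trees catch fire, 4 burn out
  TTF..
  TT...
  TTF..
  TF...
  F....
  .....

TTF..
TT...
TTF..
TF...
F....
.....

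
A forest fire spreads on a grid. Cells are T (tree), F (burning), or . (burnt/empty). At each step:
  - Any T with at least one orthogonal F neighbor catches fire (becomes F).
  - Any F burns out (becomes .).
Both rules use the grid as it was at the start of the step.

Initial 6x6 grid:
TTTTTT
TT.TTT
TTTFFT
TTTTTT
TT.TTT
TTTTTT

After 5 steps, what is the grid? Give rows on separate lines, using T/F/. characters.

Step 1: 6 trees catch fire, 2 burn out
  TTTTTT
  TT.FFT
  TTF..F
  TTTFFT
  TT.TTT
  TTTTTT
Step 2: 8 trees catch fire, 6 burn out
  TTTFFT
  TT...F
  TF....
  TTF..F
  TT.FFT
  TTTTTT
Step 3: 8 trees catch fire, 8 burn out
  TTF..F
  TF....
  F.....
  TF....
  TT...F
  TTTFFT
Step 4: 6 trees catch fire, 8 burn out
  TF....
  F.....
  ......
  F.....
  TF....
  TTF..F
Step 5: 3 trees catch fire, 6 burn out
  F.....
  ......
  ......
  ......
  F.....
  TF....

F.....
......
......
......
F.....
TF....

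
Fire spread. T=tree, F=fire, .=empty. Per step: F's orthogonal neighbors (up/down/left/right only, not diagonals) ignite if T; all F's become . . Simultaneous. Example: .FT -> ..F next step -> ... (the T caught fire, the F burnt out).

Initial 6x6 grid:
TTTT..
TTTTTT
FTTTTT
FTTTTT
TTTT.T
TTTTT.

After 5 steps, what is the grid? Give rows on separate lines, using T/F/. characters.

Step 1: 4 trees catch fire, 2 burn out
  TTTT..
  FTTTTT
  .FTTTT
  .FTTTT
  FTTT.T
  TTTTT.
Step 2: 6 trees catch fire, 4 burn out
  FTTT..
  .FTTTT
  ..FTTT
  ..FTTT
  .FTT.T
  FTTTT.
Step 3: 6 trees catch fire, 6 burn out
  .FTT..
  ..FTTT
  ...FTT
  ...FTT
  ..FT.T
  .FTTT.
Step 4: 6 trees catch fire, 6 burn out
  ..FT..
  ...FTT
  ....FT
  ....FT
  ...F.T
  ..FTT.
Step 5: 5 trees catch fire, 6 burn out
  ...F..
  ....FT
  .....F
  .....F
  .....T
  ...FT.

...F..
....FT
.....F
.....F
.....T
...FT.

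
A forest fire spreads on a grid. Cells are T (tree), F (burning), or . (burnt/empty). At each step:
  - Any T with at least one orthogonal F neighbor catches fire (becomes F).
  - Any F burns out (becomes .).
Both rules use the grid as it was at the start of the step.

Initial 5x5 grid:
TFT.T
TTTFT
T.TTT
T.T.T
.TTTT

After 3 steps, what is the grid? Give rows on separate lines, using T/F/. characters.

Step 1: 6 trees catch fire, 2 burn out
  F.F.T
  TFF.F
  T.TFT
  T.T.T
  .TTTT
Step 2: 4 trees catch fire, 6 burn out
  ....F
  F....
  T.F.F
  T.T.T
  .TTTT
Step 3: 3 trees catch fire, 4 burn out
  .....
  .....
  F....
  T.F.F
  .TTTT

.....
.....
F....
T.F.F
.TTTT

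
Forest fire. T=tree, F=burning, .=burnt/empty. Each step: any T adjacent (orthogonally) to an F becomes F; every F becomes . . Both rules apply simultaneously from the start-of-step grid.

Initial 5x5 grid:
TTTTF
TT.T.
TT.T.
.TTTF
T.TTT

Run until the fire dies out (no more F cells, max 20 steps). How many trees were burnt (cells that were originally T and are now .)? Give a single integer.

Step 1: +3 fires, +2 burnt (F count now 3)
Step 2: +5 fires, +3 burnt (F count now 5)
Step 3: +3 fires, +5 burnt (F count now 3)
Step 4: +3 fires, +3 burnt (F count now 3)
Step 5: +2 fires, +3 burnt (F count now 2)
Step 6: +0 fires, +2 burnt (F count now 0)
Fire out after step 6
Initially T: 17, now '.': 24
Total burnt (originally-T cells now '.'): 16

Answer: 16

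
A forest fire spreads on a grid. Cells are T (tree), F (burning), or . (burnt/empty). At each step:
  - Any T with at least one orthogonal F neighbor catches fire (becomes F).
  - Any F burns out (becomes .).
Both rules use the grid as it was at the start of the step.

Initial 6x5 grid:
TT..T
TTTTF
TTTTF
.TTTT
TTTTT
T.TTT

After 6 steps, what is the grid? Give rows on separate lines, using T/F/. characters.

Step 1: 4 trees catch fire, 2 burn out
  TT..F
  TTTF.
  TTTF.
  .TTTF
  TTTTT
  T.TTT
Step 2: 4 trees catch fire, 4 burn out
  TT...
  TTF..
  TTF..
  .TTF.
  TTTTF
  T.TTT
Step 3: 5 trees catch fire, 4 burn out
  TT...
  TF...
  TF...
  .TF..
  TTTF.
  T.TTF
Step 4: 6 trees catch fire, 5 burn out
  TF...
  F....
  F....
  .F...
  TTF..
  T.TF.
Step 5: 3 trees catch fire, 6 burn out
  F....
  .....
  .....
  .....
  TF...
  T.F..
Step 6: 1 trees catch fire, 3 burn out
  .....
  .....
  .....
  .....
  F....
  T....

.....
.....
.....
.....
F....
T....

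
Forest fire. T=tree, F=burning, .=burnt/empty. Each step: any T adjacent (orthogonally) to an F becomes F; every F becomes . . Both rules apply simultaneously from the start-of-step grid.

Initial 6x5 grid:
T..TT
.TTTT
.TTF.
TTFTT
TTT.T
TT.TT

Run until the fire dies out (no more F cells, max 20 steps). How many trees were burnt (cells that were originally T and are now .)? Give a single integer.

Step 1: +5 fires, +2 burnt (F count now 5)
Step 2: +7 fires, +5 burnt (F count now 7)
Step 3: +5 fires, +7 burnt (F count now 5)
Step 4: +2 fires, +5 burnt (F count now 2)
Step 5: +1 fires, +2 burnt (F count now 1)
Step 6: +0 fires, +1 burnt (F count now 0)
Fire out after step 6
Initially T: 21, now '.': 29
Total burnt (originally-T cells now '.'): 20

Answer: 20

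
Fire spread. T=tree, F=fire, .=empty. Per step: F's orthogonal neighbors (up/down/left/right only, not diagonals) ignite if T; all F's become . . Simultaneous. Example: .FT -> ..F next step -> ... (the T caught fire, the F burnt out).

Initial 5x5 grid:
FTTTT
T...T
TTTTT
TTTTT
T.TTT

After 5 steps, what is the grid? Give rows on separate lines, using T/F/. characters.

Step 1: 2 trees catch fire, 1 burn out
  .FTTT
  F...T
  TTTTT
  TTTTT
  T.TTT
Step 2: 2 trees catch fire, 2 burn out
  ..FTT
  ....T
  FTTTT
  TTTTT
  T.TTT
Step 3: 3 trees catch fire, 2 burn out
  ...FT
  ....T
  .FTTT
  FTTTT
  T.TTT
Step 4: 4 trees catch fire, 3 burn out
  ....F
  ....T
  ..FTT
  .FTTT
  F.TTT
Step 5: 3 trees catch fire, 4 burn out
  .....
  ....F
  ...FT
  ..FTT
  ..TTT

.....
....F
...FT
..FTT
..TTT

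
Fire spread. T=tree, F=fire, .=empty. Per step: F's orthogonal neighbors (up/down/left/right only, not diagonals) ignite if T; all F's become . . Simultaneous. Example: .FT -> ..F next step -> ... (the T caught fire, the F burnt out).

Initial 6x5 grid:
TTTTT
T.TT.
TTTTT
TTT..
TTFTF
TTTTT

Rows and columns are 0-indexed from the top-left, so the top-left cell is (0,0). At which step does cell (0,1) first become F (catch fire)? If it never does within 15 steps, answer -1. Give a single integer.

Step 1: cell (0,1)='T' (+5 fires, +2 burnt)
Step 2: cell (0,1)='T' (+5 fires, +5 burnt)
Step 3: cell (0,1)='T' (+5 fires, +5 burnt)
Step 4: cell (0,1)='T' (+4 fires, +5 burnt)
Step 5: cell (0,1)='F' (+3 fires, +4 burnt)
  -> target ignites at step 5
Step 6: cell (0,1)='.' (+2 fires, +3 burnt)
Step 7: cell (0,1)='.' (+0 fires, +2 burnt)
  fire out at step 7

5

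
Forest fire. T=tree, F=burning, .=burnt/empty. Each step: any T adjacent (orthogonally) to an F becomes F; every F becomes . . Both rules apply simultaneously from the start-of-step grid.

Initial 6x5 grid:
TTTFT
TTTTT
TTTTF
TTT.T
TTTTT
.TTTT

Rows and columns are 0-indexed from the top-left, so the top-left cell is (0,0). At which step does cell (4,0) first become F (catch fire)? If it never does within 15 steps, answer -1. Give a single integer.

Step 1: cell (4,0)='T' (+6 fires, +2 burnt)
Step 2: cell (4,0)='T' (+4 fires, +6 burnt)
Step 3: cell (4,0)='T' (+6 fires, +4 burnt)
Step 4: cell (4,0)='T' (+5 fires, +6 burnt)
Step 5: cell (4,0)='T' (+3 fires, +5 burnt)
Step 6: cell (4,0)='F' (+2 fires, +3 burnt)
  -> target ignites at step 6
Step 7: cell (4,0)='.' (+0 fires, +2 burnt)
  fire out at step 7

6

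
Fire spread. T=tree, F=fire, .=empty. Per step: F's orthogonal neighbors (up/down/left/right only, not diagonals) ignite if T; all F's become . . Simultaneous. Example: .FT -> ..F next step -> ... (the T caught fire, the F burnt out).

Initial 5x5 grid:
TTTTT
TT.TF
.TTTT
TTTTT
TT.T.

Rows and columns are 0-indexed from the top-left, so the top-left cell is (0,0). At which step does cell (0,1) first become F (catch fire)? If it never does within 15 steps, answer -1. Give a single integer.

Step 1: cell (0,1)='T' (+3 fires, +1 burnt)
Step 2: cell (0,1)='T' (+3 fires, +3 burnt)
Step 3: cell (0,1)='T' (+3 fires, +3 burnt)
Step 4: cell (0,1)='F' (+4 fires, +3 burnt)
  -> target ignites at step 4
Step 5: cell (0,1)='.' (+3 fires, +4 burnt)
Step 6: cell (0,1)='.' (+3 fires, +3 burnt)
Step 7: cell (0,1)='.' (+1 fires, +3 burnt)
Step 8: cell (0,1)='.' (+0 fires, +1 burnt)
  fire out at step 8

4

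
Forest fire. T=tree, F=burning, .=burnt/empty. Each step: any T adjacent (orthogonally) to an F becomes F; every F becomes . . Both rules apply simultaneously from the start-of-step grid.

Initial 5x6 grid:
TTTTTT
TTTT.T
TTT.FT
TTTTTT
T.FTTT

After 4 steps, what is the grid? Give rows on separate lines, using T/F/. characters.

Step 1: 4 trees catch fire, 2 burn out
  TTTTTT
  TTTT.T
  TTT..F
  TTFTFT
  T..FTT
Step 2: 6 trees catch fire, 4 burn out
  TTTTTT
  TTTT.F
  TTF...
  TF.F.F
  T...FT
Step 3: 5 trees catch fire, 6 burn out
  TTTTTF
  TTFT..
  TF....
  F.....
  T....F
Step 4: 6 trees catch fire, 5 burn out
  TTFTF.
  TF.F..
  F.....
  ......
  F.....

TTFTF.
TF.F..
F.....
......
F.....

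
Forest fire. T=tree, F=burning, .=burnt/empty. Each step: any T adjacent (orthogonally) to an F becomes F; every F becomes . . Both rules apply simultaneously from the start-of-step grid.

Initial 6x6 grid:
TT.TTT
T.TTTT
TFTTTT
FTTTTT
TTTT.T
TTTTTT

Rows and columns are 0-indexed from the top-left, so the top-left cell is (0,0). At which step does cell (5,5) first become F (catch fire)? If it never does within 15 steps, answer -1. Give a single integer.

Step 1: cell (5,5)='T' (+4 fires, +2 burnt)
Step 2: cell (5,5)='T' (+6 fires, +4 burnt)
Step 3: cell (5,5)='T' (+6 fires, +6 burnt)
Step 4: cell (5,5)='T' (+7 fires, +6 burnt)
Step 5: cell (5,5)='T' (+4 fires, +7 burnt)
Step 6: cell (5,5)='T' (+3 fires, +4 burnt)
Step 7: cell (5,5)='F' (+1 fires, +3 burnt)
  -> target ignites at step 7
Step 8: cell (5,5)='.' (+0 fires, +1 burnt)
  fire out at step 8

7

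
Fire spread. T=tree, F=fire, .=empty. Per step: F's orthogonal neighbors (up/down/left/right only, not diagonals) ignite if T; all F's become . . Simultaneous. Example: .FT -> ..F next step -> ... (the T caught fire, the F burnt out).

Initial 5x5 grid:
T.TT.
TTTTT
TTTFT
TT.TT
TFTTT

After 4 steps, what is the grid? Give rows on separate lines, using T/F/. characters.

Step 1: 7 trees catch fire, 2 burn out
  T.TT.
  TTTFT
  TTF.F
  TF.FT
  F.FTT
Step 2: 7 trees catch fire, 7 burn out
  T.TF.
  TTF.F
  TF...
  F...F
  ...FT
Step 3: 4 trees catch fire, 7 burn out
  T.F..
  TF...
  F....
  .....
  ....F
Step 4: 1 trees catch fire, 4 burn out
  T....
  F....
  .....
  .....
  .....

T....
F....
.....
.....
.....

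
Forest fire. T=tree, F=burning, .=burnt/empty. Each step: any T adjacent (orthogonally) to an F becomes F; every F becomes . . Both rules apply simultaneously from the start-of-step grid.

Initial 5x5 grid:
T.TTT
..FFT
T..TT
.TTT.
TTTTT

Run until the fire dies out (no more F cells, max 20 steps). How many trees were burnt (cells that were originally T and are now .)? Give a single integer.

Step 1: +4 fires, +2 burnt (F count now 4)
Step 2: +3 fires, +4 burnt (F count now 3)
Step 3: +2 fires, +3 burnt (F count now 2)
Step 4: +3 fires, +2 burnt (F count now 3)
Step 5: +1 fires, +3 burnt (F count now 1)
Step 6: +1 fires, +1 burnt (F count now 1)
Step 7: +0 fires, +1 burnt (F count now 0)
Fire out after step 7
Initially T: 16, now '.': 23
Total burnt (originally-T cells now '.'): 14

Answer: 14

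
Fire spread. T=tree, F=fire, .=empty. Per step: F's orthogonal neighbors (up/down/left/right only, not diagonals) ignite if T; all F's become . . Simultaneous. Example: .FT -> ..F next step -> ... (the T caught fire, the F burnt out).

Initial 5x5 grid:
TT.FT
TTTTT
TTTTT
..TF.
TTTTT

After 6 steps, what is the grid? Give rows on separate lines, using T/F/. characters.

Step 1: 5 trees catch fire, 2 burn out
  TT..F
  TTTFT
  TTTFT
  ..F..
  TTTFT
Step 2: 6 trees catch fire, 5 burn out
  TT...
  TTF.F
  TTF.F
  .....
  TTF.F
Step 3: 3 trees catch fire, 6 burn out
  TT...
  TF...
  TF...
  .....
  TF...
Step 4: 4 trees catch fire, 3 burn out
  TF...
  F....
  F....
  .....
  F....
Step 5: 1 trees catch fire, 4 burn out
  F....
  .....
  .....
  .....
  .....
Step 6: 0 trees catch fire, 1 burn out
  .....
  .....
  .....
  .....
  .....

.....
.....
.....
.....
.....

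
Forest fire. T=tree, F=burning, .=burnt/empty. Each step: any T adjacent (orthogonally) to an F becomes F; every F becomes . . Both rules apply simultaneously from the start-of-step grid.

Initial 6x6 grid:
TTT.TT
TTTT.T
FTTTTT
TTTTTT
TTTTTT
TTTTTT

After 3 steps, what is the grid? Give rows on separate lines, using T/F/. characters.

Step 1: 3 trees catch fire, 1 burn out
  TTT.TT
  FTTT.T
  .FTTTT
  FTTTTT
  TTTTTT
  TTTTTT
Step 2: 5 trees catch fire, 3 burn out
  FTT.TT
  .FTT.T
  ..FTTT
  .FTTTT
  FTTTTT
  TTTTTT
Step 3: 6 trees catch fire, 5 burn out
  .FT.TT
  ..FT.T
  ...FTT
  ..FTTT
  .FTTTT
  FTTTTT

.FT.TT
..FT.T
...FTT
..FTTT
.FTTTT
FTTTTT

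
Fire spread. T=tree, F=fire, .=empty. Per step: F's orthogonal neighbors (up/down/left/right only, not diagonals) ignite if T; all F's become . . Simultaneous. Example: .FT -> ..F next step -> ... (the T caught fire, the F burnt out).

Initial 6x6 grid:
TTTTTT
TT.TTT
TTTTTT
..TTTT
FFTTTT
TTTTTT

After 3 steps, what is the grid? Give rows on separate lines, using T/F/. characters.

Step 1: 3 trees catch fire, 2 burn out
  TTTTTT
  TT.TTT
  TTTTTT
  ..TTTT
  ..FTTT
  FFTTTT
Step 2: 3 trees catch fire, 3 burn out
  TTTTTT
  TT.TTT
  TTTTTT
  ..FTTT
  ...FTT
  ..FTTT
Step 3: 4 trees catch fire, 3 burn out
  TTTTTT
  TT.TTT
  TTFTTT
  ...FTT
  ....FT
  ...FTT

TTTTTT
TT.TTT
TTFTTT
...FTT
....FT
...FTT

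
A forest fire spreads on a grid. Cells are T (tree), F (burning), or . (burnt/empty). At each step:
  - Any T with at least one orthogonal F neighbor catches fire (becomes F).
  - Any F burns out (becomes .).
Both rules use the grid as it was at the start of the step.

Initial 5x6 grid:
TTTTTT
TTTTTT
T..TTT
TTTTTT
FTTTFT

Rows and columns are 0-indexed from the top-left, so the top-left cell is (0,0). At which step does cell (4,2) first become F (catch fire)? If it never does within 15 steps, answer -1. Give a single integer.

Step 1: cell (4,2)='T' (+5 fires, +2 burnt)
Step 2: cell (4,2)='F' (+6 fires, +5 burnt)
  -> target ignites at step 2
Step 3: cell (4,2)='.' (+5 fires, +6 burnt)
Step 4: cell (4,2)='.' (+5 fires, +5 burnt)
Step 5: cell (4,2)='.' (+4 fires, +5 burnt)
Step 6: cell (4,2)='.' (+1 fires, +4 burnt)
Step 7: cell (4,2)='.' (+0 fires, +1 burnt)
  fire out at step 7

2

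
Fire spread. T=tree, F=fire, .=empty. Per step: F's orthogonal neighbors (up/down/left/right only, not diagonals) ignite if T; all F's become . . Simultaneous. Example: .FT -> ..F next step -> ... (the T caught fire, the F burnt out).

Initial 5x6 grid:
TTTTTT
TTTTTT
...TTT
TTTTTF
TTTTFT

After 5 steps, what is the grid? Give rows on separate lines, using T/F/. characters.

Step 1: 4 trees catch fire, 2 burn out
  TTTTTT
  TTTTTT
  ...TTF
  TTTTF.
  TTTF.F
Step 2: 4 trees catch fire, 4 burn out
  TTTTTT
  TTTTTF
  ...TF.
  TTTF..
  TTF...
Step 3: 5 trees catch fire, 4 burn out
  TTTTTF
  TTTTF.
  ...F..
  TTF...
  TF....
Step 4: 4 trees catch fire, 5 burn out
  TTTTF.
  TTTF..
  ......
  TF....
  F.....
Step 5: 3 trees catch fire, 4 burn out
  TTTF..
  TTF...
  ......
  F.....
  ......

TTTF..
TTF...
......
F.....
......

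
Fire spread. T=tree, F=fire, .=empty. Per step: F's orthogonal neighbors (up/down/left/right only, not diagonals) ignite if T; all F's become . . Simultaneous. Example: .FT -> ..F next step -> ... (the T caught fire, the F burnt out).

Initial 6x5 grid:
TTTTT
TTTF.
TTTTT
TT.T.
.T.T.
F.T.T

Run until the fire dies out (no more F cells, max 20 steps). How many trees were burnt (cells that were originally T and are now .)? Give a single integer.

Answer: 18

Derivation:
Step 1: +3 fires, +2 burnt (F count now 3)
Step 2: +6 fires, +3 burnt (F count now 6)
Step 3: +4 fires, +6 burnt (F count now 4)
Step 4: +3 fires, +4 burnt (F count now 3)
Step 5: +2 fires, +3 burnt (F count now 2)
Step 6: +0 fires, +2 burnt (F count now 0)
Fire out after step 6
Initially T: 20, now '.': 28
Total burnt (originally-T cells now '.'): 18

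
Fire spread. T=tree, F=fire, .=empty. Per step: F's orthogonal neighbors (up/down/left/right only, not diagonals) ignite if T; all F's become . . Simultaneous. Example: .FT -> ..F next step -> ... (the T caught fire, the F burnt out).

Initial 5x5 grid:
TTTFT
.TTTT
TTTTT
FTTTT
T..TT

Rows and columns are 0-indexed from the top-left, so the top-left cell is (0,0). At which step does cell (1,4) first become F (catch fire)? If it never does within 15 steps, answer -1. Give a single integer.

Step 1: cell (1,4)='T' (+6 fires, +2 burnt)
Step 2: cell (1,4)='F' (+6 fires, +6 burnt)
  -> target ignites at step 2
Step 3: cell (1,4)='.' (+5 fires, +6 burnt)
Step 4: cell (1,4)='.' (+2 fires, +5 burnt)
Step 5: cell (1,4)='.' (+1 fires, +2 burnt)
Step 6: cell (1,4)='.' (+0 fires, +1 burnt)
  fire out at step 6

2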